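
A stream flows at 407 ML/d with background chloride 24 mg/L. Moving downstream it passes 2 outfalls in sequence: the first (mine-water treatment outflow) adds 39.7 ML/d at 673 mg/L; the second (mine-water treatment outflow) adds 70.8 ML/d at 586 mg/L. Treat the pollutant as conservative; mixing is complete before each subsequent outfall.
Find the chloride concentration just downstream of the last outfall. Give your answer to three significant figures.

151 mg/L

Outfall 1: combined Q = 446.7 ML/d; C = (407.0·24.00 + 39.70·673.0)/446.7 = 81.68 mg/L.
Outfall 2: combined Q = 517.5 ML/d; C = (446.7·81.68 + 70.80·586.0)/517.5 = 150.7 mg/L.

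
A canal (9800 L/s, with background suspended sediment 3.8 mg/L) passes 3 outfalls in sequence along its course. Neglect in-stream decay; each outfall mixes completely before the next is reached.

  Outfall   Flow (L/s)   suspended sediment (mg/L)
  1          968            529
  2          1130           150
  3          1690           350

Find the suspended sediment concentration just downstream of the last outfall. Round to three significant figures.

96.4 mg/L

Below outfall 1: Q → 10770 L/s, C = (9800·3.800 + 968.0·529.0)/10770 = 51.01 mg/L.
Below outfall 2: Q → 11900 L/s, C = (10770·51.01 + 1130·150.0)/11900 = 60.41 mg/L.
Below outfall 3: Q → 13590 L/s, C = (11900·60.41 + 1690·350.0)/13590 = 96.43 mg/L.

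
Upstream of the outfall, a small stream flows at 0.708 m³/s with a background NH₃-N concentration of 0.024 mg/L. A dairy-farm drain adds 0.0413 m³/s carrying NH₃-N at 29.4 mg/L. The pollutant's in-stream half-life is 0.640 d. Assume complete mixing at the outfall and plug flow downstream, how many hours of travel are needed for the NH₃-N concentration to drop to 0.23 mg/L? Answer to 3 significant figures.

43.6 h

After mixing, C = (0.7080·0.02400 + 0.04130·29.40) / 0.7493 = 1.231/0.7493 = 1.643 mg/L.
Half-life 0.640 d → k = ln 2 / 0.640 = 1.083 d⁻¹.
1.643·exp(−k·t) = 0.23 → t = ln(1.643/0.23)/k = 156900 s = 43.57 h.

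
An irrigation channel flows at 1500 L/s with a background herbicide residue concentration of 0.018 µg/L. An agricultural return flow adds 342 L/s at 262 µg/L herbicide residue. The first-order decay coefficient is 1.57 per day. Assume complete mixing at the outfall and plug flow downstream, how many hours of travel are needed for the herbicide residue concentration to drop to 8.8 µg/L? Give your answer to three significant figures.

26.1 h

Flow-weighted average: C = (1500·0.01800 + 342.0·262.0) / 1842 = 89630/1842 = 48.66 µg/L.
48.66·exp(−k·t) = 8.8 → t = ln(48.66/8.8)/k = 94110 s = 26.14 h.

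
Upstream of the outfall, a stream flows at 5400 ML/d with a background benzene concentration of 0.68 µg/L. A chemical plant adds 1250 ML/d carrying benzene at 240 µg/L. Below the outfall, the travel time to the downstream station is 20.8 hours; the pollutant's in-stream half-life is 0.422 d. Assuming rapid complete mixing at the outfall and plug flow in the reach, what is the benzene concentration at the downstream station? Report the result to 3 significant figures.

11.0 µg/L

Mass balance: C = (5400·0.6800 + 1250·240.0) / 6650 = 303700/6650 = 45.66 µg/L.
Half-life 0.422 d → k = ln 2 / 0.422 = 1.643 d⁻¹.
After decay, C = 45.66 × e^(−kt) = 45.66 × 0.2409 = 11.00 µg/L.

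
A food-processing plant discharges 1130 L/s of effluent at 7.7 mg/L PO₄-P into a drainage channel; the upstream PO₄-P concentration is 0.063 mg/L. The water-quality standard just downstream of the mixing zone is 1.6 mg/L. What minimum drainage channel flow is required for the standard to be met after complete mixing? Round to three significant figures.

Set C_mix = 1.6: (Q·0.06300 + 1130·7.700) / (Q + 1130) = 1.6
→ Q = 1130·(7.700 − 1.6)/(1.6 − 0.06300) = 4485 L/s.

4480 L/s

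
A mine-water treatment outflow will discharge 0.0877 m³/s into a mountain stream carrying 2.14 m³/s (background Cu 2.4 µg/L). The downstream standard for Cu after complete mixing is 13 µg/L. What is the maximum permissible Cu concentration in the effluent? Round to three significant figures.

272 µg/L

At the limit, (Qr·Cr + Qe·Cₑ)/(Qr + Qe) = 13:
Cₑ = (2.228·13 − 2.140·2.400) / 0.08770 = 271.7 µg/L.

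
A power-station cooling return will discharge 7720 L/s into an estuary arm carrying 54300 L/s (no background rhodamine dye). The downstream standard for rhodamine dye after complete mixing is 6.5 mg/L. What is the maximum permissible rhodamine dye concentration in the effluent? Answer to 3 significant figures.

52.2 mg/L

At the limit, (Qr·Cr + Qe·Cₑ)/(Qr + Qe) = 6.5:
Cₑ = (62020·6.5 − 54300·0) / 7720 = 52.22 mg/L.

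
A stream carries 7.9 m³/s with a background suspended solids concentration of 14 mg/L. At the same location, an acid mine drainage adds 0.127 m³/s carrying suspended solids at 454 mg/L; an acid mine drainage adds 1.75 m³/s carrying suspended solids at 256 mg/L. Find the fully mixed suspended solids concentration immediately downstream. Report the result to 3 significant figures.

63.0 mg/L

Mixed concentration C = ΣQC/ΣQ = (7.900·14.00 + 0.1270·454.0 + 1.750·256.0) / 9.777 = 616.3/9.777 = 63.03 mg/L.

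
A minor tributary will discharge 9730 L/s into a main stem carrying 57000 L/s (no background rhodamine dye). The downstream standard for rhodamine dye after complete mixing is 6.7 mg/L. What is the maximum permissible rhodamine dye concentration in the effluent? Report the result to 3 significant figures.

At the limit, (Qr·Cr + Qe·Cₑ)/(Qr + Qe) = 6.7:
Cₑ = (66730·6.7 − 57000·0) / 9730 = 45.95 mg/L.

45.9 mg/L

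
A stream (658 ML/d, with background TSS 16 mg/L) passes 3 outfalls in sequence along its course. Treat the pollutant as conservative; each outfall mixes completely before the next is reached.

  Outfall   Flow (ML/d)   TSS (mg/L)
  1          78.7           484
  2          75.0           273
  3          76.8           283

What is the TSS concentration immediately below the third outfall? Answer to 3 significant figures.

Below outfall 1: Q → 736.7 ML/d, C = (658.0·16.00 + 78.70·484.0)/736.7 = 66.00 mg/L.
Below outfall 2: Q → 811.7 ML/d, C = (736.7·66.00 + 75.00·273.0)/811.7 = 85.12 mg/L.
Below outfall 3: Q → 888.5 ML/d, C = (811.7·85.12 + 76.80·283.0)/888.5 = 102.2 mg/L.

102 mg/L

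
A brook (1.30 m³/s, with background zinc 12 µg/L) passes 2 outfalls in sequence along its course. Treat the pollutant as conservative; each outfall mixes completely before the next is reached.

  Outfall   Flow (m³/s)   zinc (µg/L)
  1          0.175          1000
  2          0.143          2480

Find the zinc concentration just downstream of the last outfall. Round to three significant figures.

337 µg/L

Outfall 1: combined Q = 1.475 m³/s; C = (1.300·12.00 + 0.1750·1000)/1.475 = 129.2 µg/L.
Outfall 2: combined Q = 1.618 m³/s; C = (1.475·129.2 + 0.1430·2480)/1.618 = 337.0 µg/L.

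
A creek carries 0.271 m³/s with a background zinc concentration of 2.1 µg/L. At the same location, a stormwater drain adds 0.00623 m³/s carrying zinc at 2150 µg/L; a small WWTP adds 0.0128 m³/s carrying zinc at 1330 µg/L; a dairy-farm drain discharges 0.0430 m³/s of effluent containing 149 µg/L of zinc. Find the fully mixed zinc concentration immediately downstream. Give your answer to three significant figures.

112 µg/L

Flow-weighted average: C = (0.2710·2.100 + 0.006230·2150 + 0.01280·1330 + 0.04300·149.0) / 0.3330 = 37.39/0.3330 = 112.3 µg/L.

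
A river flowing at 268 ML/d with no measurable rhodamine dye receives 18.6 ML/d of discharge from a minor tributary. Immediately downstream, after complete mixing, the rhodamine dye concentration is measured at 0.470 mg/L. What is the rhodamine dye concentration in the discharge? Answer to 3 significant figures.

Mass balance: 268.0·0 + 18.60·Cₑ = 286.6·0.4700
→ Cₑ = (286.6·0.4700 − 268.0·0) / 18.60 = 7.242 mg/L.

7.24 mg/L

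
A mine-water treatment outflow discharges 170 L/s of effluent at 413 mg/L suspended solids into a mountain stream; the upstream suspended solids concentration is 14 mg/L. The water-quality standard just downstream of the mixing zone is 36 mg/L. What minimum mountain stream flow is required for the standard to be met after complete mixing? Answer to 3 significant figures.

2910 L/s

Set C_mix = 36: (Q·14.00 + 170.0·413.0) / (Q + 170.0) = 36
→ Q = 170.0·(413.0 − 36)/(36 − 14.00) = 2913 L/s.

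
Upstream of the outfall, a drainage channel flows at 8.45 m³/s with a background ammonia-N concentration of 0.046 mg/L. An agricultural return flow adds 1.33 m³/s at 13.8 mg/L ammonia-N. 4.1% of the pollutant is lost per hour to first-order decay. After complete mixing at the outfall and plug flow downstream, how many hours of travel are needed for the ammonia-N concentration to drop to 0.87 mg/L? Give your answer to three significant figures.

Flow-weighted average: C = (8.450·0.04600 + 1.330·13.80) / 9.780 = 18.74/9.780 = 1.916 mg/L.
4.1%/h lost → k = −ln(1 − 0.041) = 0.04186 h⁻¹.
1.916·exp(−k·t) = 0.87 → t = ln(1.916/0.87)/k = 67910 s = 18.86 h.

18.9 h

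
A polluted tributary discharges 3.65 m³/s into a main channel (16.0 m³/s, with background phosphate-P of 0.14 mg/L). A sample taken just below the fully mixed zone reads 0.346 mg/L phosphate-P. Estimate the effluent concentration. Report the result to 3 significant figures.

Mass balance: 16.00·0.1400 + 3.650·Cₑ = 19.65·0.3460
→ Cₑ = (19.65·0.3460 − 16.00·0.1400) / 3.650 = 1.249 mg/L.

1.25 mg/L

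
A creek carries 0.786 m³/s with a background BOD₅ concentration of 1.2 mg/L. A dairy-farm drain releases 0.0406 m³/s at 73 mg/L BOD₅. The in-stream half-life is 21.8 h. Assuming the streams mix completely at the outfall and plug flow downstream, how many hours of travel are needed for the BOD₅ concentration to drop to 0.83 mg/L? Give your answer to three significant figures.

Flow-weighted average: C = (0.7860·1.200 + 0.04060·73.00) / 0.8266 = 3.907/0.8266 = 4.727 mg/L.
Half-life 21.8 h → k = ln 2 / 21.8 = 0.03180 h⁻¹ = 0.7631 d⁻¹.
4.727·exp(−k·t) = 0.83 → t = ln(4.727/0.83)/k = 197000 s = 54.71 h.

54.7 h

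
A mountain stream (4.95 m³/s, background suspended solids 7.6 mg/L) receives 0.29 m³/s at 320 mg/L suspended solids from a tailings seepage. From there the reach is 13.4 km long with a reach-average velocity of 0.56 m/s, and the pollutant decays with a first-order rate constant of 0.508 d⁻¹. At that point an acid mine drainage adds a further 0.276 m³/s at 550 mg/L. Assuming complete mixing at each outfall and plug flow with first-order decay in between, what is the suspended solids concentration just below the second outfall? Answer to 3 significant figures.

Mass balance: C = (4.950·7.600 + 0.2900·320.0) / 5.240 = 130.4/5.240 = 24.89 mg/L; combined flow 5.240 m³/s.
Travel time t = 13.4·1000 / 0.56 = 23930 s = 6.647 h.
After decay, C = 24.89 × e^(−kt) = 24.89 × 0.8688 = 21.62 mg/L.
At the second outfall, C = (5.240·21.62 + 0.2760·550.0) / (5.240 + 0.2760) = 48.06 mg/L.

48.1 mg/L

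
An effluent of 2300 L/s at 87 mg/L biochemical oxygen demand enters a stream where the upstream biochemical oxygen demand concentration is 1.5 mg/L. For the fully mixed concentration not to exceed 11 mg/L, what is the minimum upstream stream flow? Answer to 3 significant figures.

18400 L/s

Set C_mix = 11: (Q·1.500 + 2300·87.00) / (Q + 2300) = 11
→ Q = 2300·(87.00 − 11)/(11 − 1.500) = 18400 L/s.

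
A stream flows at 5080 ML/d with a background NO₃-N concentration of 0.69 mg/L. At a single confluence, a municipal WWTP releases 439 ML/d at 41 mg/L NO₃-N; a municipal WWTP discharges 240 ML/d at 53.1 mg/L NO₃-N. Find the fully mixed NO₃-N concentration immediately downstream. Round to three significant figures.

Mixed concentration C = ΣQC/ΣQ = (5080·0.6900 + 439.0·41.00 + 240.0·53.10) / 5759 = 34250/5759 = 5.947 mg/L.

5.95 mg/L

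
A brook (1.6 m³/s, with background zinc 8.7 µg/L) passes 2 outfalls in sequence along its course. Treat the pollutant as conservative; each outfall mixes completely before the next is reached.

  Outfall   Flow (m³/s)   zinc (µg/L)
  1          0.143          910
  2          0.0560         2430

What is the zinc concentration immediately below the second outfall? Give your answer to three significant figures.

After outfall 1: Q = 1.600 + 0.1430 = 1.743 m³/s; C = (1.600·8.700 + 0.1430·910.0)/1.743 = 82.64 µg/L.
After outfall 2: Q = 1.743 + 0.05600 = 1.799 m³/s; C = (1.743·82.64 + 0.05600·2430)/1.799 = 155.7 µg/L.

156 µg/L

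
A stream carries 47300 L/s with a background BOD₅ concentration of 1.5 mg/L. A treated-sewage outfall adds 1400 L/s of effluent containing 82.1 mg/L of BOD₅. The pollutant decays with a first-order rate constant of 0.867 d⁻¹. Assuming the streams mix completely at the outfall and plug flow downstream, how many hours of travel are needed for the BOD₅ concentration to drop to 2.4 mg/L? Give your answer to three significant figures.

Conservation of mass: C = (47300·1.500 + 1400·82.10) / 48700 = 185900/48700 = 3.817 mg/L.
3.817·exp(−k·t) = 2.4 → t = ln(3.817/2.4)/k = 46240 s = 12.84 h.

12.8 h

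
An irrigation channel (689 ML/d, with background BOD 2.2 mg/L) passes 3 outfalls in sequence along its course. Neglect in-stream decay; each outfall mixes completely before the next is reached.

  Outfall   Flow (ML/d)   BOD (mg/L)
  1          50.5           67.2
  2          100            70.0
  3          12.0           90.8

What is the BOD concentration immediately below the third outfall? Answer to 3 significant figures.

Outfall 1: combined Q = 739.5 ML/d; C = (689.0·2.200 + 50.50·67.20)/739.5 = 6.639 mg/L.
Outfall 2: combined Q = 839.5 ML/d; C = (739.5·6.639 + 100.0·70.00)/839.5 = 14.19 mg/L.
Outfall 3: combined Q = 851.5 ML/d; C = (839.5·14.19 + 12.00·90.80)/851.5 = 15.27 mg/L.

15.3 mg/L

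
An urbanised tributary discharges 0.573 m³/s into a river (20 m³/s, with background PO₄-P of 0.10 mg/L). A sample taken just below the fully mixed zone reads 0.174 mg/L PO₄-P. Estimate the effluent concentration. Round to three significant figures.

2.76 mg/L

Mass balance: 20.00·0.1000 + 0.5730·Cₑ = 20.57·0.1740
→ Cₑ = (20.57·0.1740 − 20.00·0.1000) / 0.5730 = 2.757 mg/L.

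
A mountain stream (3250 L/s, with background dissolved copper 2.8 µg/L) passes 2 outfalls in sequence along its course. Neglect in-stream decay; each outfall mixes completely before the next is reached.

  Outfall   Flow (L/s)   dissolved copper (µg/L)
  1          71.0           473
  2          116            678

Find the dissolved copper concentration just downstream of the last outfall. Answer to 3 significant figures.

Below outfall 1: Q → 3321 L/s, C = (3250·2.800 + 71.00·473.0)/3321 = 12.85 µg/L.
Below outfall 2: Q → 3437 L/s, C = (3321·12.85 + 116.0·678.0)/3437 = 35.30 µg/L.

35.3 µg/L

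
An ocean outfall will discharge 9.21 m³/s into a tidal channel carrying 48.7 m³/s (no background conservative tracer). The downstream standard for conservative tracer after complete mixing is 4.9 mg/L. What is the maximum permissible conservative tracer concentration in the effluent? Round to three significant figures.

At the limit, (Qr·Cr + Qe·Cₑ)/(Qr + Qe) = 4.9:
Cₑ = (57.91·4.9 − 48.70·0) / 9.210 = 30.81 mg/L.

30.8 mg/L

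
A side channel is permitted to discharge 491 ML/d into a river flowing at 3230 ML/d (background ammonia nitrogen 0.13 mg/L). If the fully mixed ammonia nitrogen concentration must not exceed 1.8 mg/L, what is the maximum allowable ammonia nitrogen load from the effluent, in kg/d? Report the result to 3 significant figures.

6280 kg/d

Mass balance at the limit: 3230·0.1300 + 491.0·Cₑ = 3721·1.8 → Cₑ = 12.79 mg/L.
491.0 ML/d = 5.683 m³/s. Load = 5.683 m³/s × 12.79 g/m³ × 86 400 s/d = 6278 kg/d.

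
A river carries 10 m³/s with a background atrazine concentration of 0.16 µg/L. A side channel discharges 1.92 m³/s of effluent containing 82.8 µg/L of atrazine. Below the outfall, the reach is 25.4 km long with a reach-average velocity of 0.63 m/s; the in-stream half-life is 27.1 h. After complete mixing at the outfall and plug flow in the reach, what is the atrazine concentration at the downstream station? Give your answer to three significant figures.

Flow-weighted average: C = (10.00·0.1600 + 1.920·82.80) / 11.92 = 160.6/11.92 = 13.47 µg/L.
Travel time t = 25.4·1000 / 0.63 = 40320 s = 11.20 h.
Half-life 27.1 h → k = ln 2 / 27.1 = 0.02558 h⁻¹ = 0.6139 d⁻¹.
Decay over the reach: 13.47·exp(−kt) = 13.47·0.7509 = 10.12 µg/L.

10.1 µg/L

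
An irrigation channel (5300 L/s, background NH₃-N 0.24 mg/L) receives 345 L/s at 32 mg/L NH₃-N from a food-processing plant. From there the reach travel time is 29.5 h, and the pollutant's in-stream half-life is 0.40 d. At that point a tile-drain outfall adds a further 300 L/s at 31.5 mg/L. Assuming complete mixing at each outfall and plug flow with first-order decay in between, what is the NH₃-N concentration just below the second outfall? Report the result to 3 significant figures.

1.84 mg/L

Conservation of mass: C = (5300·0.2400 + 345.0·32.00) / 5645 = 12310/5645 = 2.181 mg/L; combined flow 5645 L/s.
Half-life 0.40 d → k = ln 2 / 0.40 = 1.733 d⁻¹.
First-order decay: C = 2.181·exp(−k·t) = 2.181·0.1188 = 0.2592 mg/L.
At the second outfall, C = (5645·0.2592 + 300.0·31.50) / (5645 + 300.0) = 1.836 mg/L.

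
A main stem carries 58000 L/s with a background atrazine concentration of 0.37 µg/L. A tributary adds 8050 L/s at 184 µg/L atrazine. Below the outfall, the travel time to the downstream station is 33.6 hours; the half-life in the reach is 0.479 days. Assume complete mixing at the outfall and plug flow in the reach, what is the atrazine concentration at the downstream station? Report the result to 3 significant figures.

Flow-weighted average: C = (58000·0.3700 + 8050·184.0) / 66050 = 1503000/66050 = 22.75 µg/L.
Half-life 0.479 d → k = ln 2 / 0.479 = 1.447 d⁻¹.
First-order decay: C = 22.75·exp(−k·t) = 22.75·0.1319 = 3.000 µg/L.

3.00 µg/L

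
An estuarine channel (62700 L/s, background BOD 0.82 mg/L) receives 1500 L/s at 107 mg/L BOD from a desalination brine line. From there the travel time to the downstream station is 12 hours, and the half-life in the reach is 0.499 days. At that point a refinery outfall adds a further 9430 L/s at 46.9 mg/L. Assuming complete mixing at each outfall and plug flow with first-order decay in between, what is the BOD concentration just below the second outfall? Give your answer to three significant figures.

Mixed concentration C = ΣQC/ΣQ = (62700·0.8200 + 1500·107.0) / 64200 = 211900/64200 = 3.301 mg/L; combined flow 64200 L/s.
Half-life 0.499 d → k = ln 2 / 0.499 = 1.389 d⁻¹.
After decay, C = 3.301 × e^(−kt) = 3.301 × 0.4993 = 1.648 mg/L.
Second outfall: C = (64200·1.648 + 9430·46.90)/73630 = 7.444 mg/L.

7.44 mg/L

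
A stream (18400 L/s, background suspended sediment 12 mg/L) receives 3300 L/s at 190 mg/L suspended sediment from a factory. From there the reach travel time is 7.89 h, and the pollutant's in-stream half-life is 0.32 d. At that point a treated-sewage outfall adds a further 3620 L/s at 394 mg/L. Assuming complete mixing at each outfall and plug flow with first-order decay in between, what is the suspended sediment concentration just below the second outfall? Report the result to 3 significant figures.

Mass balance: C = (18400·12.00 + 3300·190.0) / 21700 = 847800/21700 = 39.07 mg/L; combined flow 21700 L/s.
Half-life 0.32 d → k = ln 2 / 0.32 = 2.166 d⁻¹.
After decay, C = 39.07 × e^(−kt) = 39.07 × 0.4906 = 19.17 mg/L.
Second outfall: C = (21700·19.17 + 3620·394.0)/25320 = 72.76 mg/L.

72.8 mg/L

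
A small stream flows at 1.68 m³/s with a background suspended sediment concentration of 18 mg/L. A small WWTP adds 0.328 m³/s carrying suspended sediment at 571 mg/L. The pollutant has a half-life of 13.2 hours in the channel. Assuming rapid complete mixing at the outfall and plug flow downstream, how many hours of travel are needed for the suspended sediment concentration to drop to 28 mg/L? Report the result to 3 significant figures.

After mixing, C = (1.680·18.00 + 0.3280·571.0) / 2.008 = 217.5/2.008 = 108.3 mg/L.
Half-life 13.2 h → k = ln 2 / 13.2 = 0.05251 h⁻¹ = 1.260 d⁻¹.
108.3·exp(−k·t) = 28 → t = ln(108.3/28)/k = 92760 s = 25.77 h.

25.8 h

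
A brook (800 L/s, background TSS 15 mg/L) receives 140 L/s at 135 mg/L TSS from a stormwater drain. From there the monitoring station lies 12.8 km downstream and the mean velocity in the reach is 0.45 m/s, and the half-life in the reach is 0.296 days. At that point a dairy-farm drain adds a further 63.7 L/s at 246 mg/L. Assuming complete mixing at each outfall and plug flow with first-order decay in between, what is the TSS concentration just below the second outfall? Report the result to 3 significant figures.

Conservation of mass: C = (800.0·15.00 + 140.0·135.0) / 940.0 = 30900/940.0 = 32.87 mg/L; combined flow 940.0 L/s.
Travel time t = 12.8·1000 / 0.45 = 28440 s = 7.901 h.
Half-life 0.296 d → k = ln 2 / 0.296 = 2.342 d⁻¹.
After decay, C = 32.87 × e^(−kt) = 32.87 × 0.4626 = 15.21 mg/L.
Second outfall: C = (940.0·15.21 + 63.70·246.0)/1004 = 29.85 mg/L.

29.9 mg/L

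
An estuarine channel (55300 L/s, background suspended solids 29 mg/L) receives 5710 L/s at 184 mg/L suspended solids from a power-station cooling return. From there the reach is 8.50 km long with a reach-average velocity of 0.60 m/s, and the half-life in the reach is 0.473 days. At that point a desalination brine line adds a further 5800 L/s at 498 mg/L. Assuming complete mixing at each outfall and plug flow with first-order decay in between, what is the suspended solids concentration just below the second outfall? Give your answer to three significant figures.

74.5 mg/L

Mixed concentration C = ΣQC/ΣQ = (55300·29.00 + 5710·184.0) / 61010 = 2654000/61010 = 43.51 mg/L; combined flow 61010 L/s.
Travel time t = 8.50·1000 / 0.60 = 14170 s = 3.935 h.
Half-life 0.473 d → k = ln 2 / 0.473 = 1.465 d⁻¹.
After decay, C = 43.51 × e^(−kt) = 43.51 × 0.7864 = 34.21 mg/L.
At the second outfall, C = (61010·34.21 + 5800·498.0) / (61010 + 5800) = 74.48 mg/L.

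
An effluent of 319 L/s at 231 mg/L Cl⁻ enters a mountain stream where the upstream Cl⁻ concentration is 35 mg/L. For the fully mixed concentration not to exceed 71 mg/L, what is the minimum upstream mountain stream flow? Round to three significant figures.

Set C_mix = 71: (Q·35.00 + 319.0·231.0) / (Q + 319.0) = 71
→ Q = 319.0·(231.0 − 71)/(71 − 35.00) = 1418 L/s.

1420 L/s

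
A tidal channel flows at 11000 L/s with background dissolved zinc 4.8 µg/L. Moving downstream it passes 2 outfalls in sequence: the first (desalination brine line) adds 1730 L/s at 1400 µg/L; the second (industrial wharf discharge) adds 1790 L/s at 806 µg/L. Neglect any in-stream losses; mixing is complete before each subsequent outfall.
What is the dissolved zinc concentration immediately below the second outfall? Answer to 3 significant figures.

270 µg/L

Below outfall 1: Q → 12730 L/s, C = (11000·4.800 + 1730·1400)/12730 = 194.4 µg/L.
Below outfall 2: Q → 14520 L/s, C = (12730·194.4 + 1790·806.0)/14520 = 269.8 µg/L.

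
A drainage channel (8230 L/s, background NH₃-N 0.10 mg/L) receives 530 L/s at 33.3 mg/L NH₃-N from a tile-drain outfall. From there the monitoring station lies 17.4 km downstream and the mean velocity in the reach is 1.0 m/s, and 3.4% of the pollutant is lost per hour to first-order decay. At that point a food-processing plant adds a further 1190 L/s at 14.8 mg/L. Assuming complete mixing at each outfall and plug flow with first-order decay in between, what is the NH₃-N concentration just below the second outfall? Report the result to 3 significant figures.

Mixed concentration C = ΣQC/ΣQ = (8230·0.1000 + 530.0·33.30) / 8760 = 18470/8760 = 2.109 mg/L; combined flow 8760 L/s.
Travel time t = 17.4·1000 / 1.0 = 17400 s = 4.833 h.
3.4%/h lost → k = −ln(1 − 0.034) = 0.03459 h⁻¹.
Applying C = C₀e^(−kt): 2.109 × 0.8460 = 1.784 mg/L.
Second outfall: C = (8760·1.784 + 1190·14.80)/9950 = 3.341 mg/L.

3.34 mg/L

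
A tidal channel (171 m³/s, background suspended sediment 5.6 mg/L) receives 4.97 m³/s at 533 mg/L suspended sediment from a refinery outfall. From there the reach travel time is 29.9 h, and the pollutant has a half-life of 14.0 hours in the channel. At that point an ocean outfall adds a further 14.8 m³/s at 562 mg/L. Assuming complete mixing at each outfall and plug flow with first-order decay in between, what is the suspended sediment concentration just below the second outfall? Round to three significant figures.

Mass balance: C = (171.0·5.600 + 4.970·533.0) / 176.0 = 3607/176.0 = 20.50 mg/L; combined flow 176.0 m³/s.
Half-life 14.0 h → k = ln 2 / 14.0 = 0.04951 h⁻¹ = 1.188 d⁻¹.
After decay, C = 20.50 × e^(−kt) = 20.50 × 0.2276 = 4.664 mg/L.
Second outfall: C = (176.0·4.664 + 14.80·562.0)/190.8 = 47.90 mg/L.

47.9 mg/L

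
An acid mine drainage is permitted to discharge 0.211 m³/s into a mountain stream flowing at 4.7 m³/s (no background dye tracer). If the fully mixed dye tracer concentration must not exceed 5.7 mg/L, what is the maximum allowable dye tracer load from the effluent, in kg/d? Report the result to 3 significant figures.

Mass balance at the limit: 4.700·0 + 0.2110·Cₑ = 4.911·5.7 → Cₑ = 132.7 mg/L.
Load = 0.2110 m³/s × 132.7 g/m³ × 86 400 s/d = 2419 kg/d.

2420 kg/d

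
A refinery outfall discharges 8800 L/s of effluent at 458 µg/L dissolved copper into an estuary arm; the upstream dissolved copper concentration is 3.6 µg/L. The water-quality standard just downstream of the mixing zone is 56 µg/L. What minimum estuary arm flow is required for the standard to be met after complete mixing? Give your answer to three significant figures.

67500 L/s

Set C_mix = 56: (Q·3.600 + 8800·458.0) / (Q + 8800) = 56
→ Q = 8800·(458.0 − 56)/(56 − 3.600) = 67510 L/s.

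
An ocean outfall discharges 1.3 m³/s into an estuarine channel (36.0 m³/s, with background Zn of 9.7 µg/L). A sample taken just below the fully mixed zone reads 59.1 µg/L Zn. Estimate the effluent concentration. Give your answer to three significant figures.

1430 µg/L

Mass balance: 36.00·9.700 + 1.300·Cₑ = 37.30·59.10
→ Cₑ = (37.30·59.10 − 36.00·9.700) / 1.300 = 1427 µg/L.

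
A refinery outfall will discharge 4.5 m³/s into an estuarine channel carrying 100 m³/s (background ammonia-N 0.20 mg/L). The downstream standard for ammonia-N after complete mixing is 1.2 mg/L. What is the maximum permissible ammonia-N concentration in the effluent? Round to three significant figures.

23.4 mg/L

At the limit, (Qr·Cr + Qe·Cₑ)/(Qr + Qe) = 1.2:
Cₑ = (104.5·1.2 − 100.0·0.2000) / 4.500 = 23.42 mg/L.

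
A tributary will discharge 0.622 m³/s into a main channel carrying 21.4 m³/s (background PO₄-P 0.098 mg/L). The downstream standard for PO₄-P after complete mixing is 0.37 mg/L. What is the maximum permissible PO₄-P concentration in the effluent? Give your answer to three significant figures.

9.73 mg/L

At the limit, (Qr·Cr + Qe·Cₑ)/(Qr + Qe) = 0.37:
Cₑ = (22.02·0.37 − 21.40·0.09800) / 0.6220 = 9.728 mg/L.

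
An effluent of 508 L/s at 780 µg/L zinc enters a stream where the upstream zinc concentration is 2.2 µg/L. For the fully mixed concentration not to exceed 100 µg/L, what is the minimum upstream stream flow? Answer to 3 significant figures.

3530 L/s

Set C_mix = 100: (Q·2.200 + 508.0·780.0) / (Q + 508.0) = 100
→ Q = 508.0·(780.0 − 100)/(100 − 2.200) = 3532 L/s.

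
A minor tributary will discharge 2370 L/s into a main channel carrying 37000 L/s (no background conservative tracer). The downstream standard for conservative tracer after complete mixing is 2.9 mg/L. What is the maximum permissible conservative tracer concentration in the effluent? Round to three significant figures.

48.2 mg/L

At the limit, (Qr·Cr + Qe·Cₑ)/(Qr + Qe) = 2.9:
Cₑ = (39370·2.9 − 37000·0) / 2370 = 48.17 mg/L.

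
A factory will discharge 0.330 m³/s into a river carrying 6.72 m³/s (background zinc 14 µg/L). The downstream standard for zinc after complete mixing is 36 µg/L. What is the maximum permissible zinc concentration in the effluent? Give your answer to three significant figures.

At the limit, (Qr·Cr + Qe·Cₑ)/(Qr + Qe) = 36:
Cₑ = (7.050·36 − 6.720·14.00) / 0.3300 = 484.0 µg/L.

484 µg/L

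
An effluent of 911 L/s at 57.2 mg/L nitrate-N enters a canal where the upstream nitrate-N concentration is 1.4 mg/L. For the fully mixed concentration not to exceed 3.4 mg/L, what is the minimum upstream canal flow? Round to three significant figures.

Set C_mix = 3.4: (Q·1.400 + 911.0·57.20) / (Q + 911.0) = 3.4
→ Q = 911.0·(57.20 − 3.4)/(3.4 − 1.400) = 24510 L/s.

24500 L/s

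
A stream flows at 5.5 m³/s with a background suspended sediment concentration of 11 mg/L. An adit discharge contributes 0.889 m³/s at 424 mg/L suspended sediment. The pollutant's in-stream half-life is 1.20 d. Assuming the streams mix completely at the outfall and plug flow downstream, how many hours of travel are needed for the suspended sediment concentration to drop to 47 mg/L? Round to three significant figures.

Flow-weighted average: C = (5.500·11.00 + 0.8890·424.0) / 6.389 = 437.4/6.389 = 68.47 mg/L.
Half-life 1.20 d → k = ln 2 / 1.20 = 0.5776 d⁻¹.
68.47·exp(−k·t) = 47 → t = ln(68.47/47)/k = 56270 s = 15.63 h.

15.6 h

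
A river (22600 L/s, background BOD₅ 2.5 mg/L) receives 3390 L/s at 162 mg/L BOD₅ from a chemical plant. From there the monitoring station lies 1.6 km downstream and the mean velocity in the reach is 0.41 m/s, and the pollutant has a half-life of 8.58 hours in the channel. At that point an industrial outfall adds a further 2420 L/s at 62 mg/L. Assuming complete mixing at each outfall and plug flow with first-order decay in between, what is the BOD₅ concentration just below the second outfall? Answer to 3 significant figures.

24.8 mg/L

Flow-weighted average: C = (22600·2.500 + 3390·162.0) / 25990 = 605700/25990 = 23.30 mg/L; combined flow 25990 L/s.
Travel time t = 1.6·1000 / 0.41 = 3902 s = 1.084 h.
Half-life 8.58 h → k = ln 2 / 8.58 = 0.08079 h⁻¹ = 1.939 d⁻¹.
After decay, C = 23.30 × e^(−kt) = 23.30 × 0.9162 = 21.35 mg/L.
Second outfall: C = (25990·21.35 + 2420·62.00)/28410 = 24.81 mg/L.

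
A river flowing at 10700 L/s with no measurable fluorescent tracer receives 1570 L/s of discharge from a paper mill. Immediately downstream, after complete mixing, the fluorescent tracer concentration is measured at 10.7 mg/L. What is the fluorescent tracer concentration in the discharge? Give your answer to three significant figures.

Mass balance: 10700·0 + 1570·Cₑ = 12270·10.70
→ Cₑ = (12270·10.70 − 10700·0) / 1570 = 83.62 mg/L.

83.6 mg/L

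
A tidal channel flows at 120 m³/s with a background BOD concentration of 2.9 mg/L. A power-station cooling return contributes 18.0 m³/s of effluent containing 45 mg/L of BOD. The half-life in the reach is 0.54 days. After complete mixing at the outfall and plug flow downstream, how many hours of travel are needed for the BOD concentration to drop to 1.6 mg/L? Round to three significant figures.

Mass balance: C = (120.0·2.900 + 18.00·45.00) / 138.0 = 1158/138.0 = 8.391 mg/L.
Half-life 0.54 d → k = ln 2 / 0.54 = 1.284 d⁻¹.
8.391·exp(−k·t) = 1.6 → t = ln(8.391/1.6)/k = 111500 s = 30.99 h.

31.0 h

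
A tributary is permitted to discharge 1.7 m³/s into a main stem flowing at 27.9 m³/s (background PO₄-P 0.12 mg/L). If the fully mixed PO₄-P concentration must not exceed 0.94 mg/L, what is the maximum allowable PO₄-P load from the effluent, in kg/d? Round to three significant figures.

Mass balance at the limit: 27.90·0.1200 + 1.700·Cₑ = 29.60·0.94 → Cₑ = 14.40 mg/L.
Load = 1.700 m³/s × 14.40 g/m³ × 86 400 s/d = 2115 kg/d.

2110 kg/d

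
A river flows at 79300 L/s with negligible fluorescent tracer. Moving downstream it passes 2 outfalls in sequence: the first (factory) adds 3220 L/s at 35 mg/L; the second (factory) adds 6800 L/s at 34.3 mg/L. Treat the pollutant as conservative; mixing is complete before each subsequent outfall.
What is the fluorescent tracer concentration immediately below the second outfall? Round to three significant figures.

Outfall 1: combined Q = 82520 L/s; C = (79300·0 + 3220·35.00)/82520 = 1.366 mg/L.
Outfall 2: combined Q = 89320 L/s; C = (82520·1.366 + 6800·34.30)/89320 = 3.873 mg/L.

3.87 mg/L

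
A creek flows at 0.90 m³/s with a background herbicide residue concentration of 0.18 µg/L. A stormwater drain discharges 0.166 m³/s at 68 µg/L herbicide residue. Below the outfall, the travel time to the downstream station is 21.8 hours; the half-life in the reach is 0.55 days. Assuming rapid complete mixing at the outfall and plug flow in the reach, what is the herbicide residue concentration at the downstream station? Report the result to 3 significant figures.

3.42 µg/L

After mixing, C = (0.9000·0.1800 + 0.1660·68.00) / 1.066 = 11.45/1.066 = 10.74 µg/L.
Half-life 0.55 d → k = ln 2 / 0.55 = 1.260 d⁻¹.
After decay, C = 10.74 × e^(−kt) = 10.74 × 0.3183 = 3.419 µg/L.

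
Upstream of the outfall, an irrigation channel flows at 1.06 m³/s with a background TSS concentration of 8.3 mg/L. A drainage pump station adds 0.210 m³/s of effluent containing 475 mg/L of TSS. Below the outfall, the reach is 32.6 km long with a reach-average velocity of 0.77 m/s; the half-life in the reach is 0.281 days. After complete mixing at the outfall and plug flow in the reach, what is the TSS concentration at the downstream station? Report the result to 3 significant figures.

25.5 mg/L

Mixed concentration C = ΣQC/ΣQ = (1.060·8.300 + 0.2100·475.0) / 1.270 = 108.5/1.270 = 85.47 mg/L.
Travel time t = 32.6·1000 / 0.77 = 42340 s = 11.76 h.
Half-life 0.281 d → k = ln 2 / 0.281 = 2.467 d⁻¹.
After decay, C = 85.47 × e^(−kt) = 85.47 × 0.2986 = 25.52 mg/L.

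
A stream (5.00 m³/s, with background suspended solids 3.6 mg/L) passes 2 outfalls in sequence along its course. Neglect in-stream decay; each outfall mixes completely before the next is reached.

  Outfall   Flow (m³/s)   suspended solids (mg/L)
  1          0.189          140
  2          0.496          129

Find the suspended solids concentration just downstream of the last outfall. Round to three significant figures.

19.1 mg/L

Below outfall 1: Q → 5.189 m³/s, C = (5.000·3.600 + 0.1890·140.0)/5.189 = 8.568 mg/L.
Below outfall 2: Q → 5.685 m³/s, C = (5.189·8.568 + 0.4960·129.0)/5.685 = 19.08 mg/L.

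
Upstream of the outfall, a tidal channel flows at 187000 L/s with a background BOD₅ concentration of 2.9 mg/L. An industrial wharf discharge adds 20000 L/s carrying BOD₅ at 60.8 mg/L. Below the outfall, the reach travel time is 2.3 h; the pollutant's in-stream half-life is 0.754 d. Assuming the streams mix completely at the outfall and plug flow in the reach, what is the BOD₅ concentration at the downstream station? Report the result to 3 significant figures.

Conservation of mass: C = (187000·2.900 + 20000·60.80) / 207000 = 1758000/207000 = 8.494 mg/L.
Half-life 0.754 d → k = ln 2 / 0.754 = 0.9193 d⁻¹.
First-order decay: C = 8.494·exp(−k·t) = 8.494·0.9157 = 7.778 mg/L.

7.78 mg/L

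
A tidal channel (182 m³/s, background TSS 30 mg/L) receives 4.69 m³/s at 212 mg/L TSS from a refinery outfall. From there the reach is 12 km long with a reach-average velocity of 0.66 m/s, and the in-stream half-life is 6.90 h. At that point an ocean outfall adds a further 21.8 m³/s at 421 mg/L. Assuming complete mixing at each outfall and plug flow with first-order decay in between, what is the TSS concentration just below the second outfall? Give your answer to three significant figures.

62.7 mg/L

Flow-weighted average: C = (182.0·30.00 + 4.690·212.0) / 186.7 = 6454/186.7 = 34.57 mg/L; combined flow 186.7 m³/s.
Travel time t = 12·1000 / 0.66 = 18180 s = 5.051 h.
Half-life 6.90 h → k = ln 2 / 6.90 = 0.1005 h⁻¹ = 2.411 d⁻¹.
First-order decay: C = 34.57·exp(−k·t) = 34.57·0.6021 = 20.82 mg/L.
At the second outfall, C = (186.7·20.82 + 21.80·421.0) / (186.7 + 21.80) = 62.66 mg/L.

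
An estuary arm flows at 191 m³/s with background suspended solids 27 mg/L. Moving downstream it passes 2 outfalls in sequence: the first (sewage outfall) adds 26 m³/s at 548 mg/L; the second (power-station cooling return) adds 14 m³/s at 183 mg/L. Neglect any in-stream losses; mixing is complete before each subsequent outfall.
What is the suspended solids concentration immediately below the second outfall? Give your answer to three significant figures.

95.1 mg/L

Outfall 1: combined Q = 217.0 m³/s; C = (191.0·27.00 + 26.00·548.0)/217.0 = 89.42 mg/L.
Outfall 2: combined Q = 231.0 m³/s; C = (217.0·89.42 + 14.00·183.0)/231.0 = 95.10 mg/L.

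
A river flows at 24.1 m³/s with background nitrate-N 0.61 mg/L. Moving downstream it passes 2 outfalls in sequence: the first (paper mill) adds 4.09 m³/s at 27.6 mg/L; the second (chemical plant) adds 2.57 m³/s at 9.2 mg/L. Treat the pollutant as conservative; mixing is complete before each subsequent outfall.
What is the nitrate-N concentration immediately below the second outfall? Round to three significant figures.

Outfall 1: combined Q = 28.19 m³/s; C = (24.10·0.6100 + 4.090·27.60)/28.19 = 4.526 mg/L.
Outfall 2: combined Q = 30.76 m³/s; C = (28.19·4.526 + 2.570·9.200)/30.76 = 4.916 mg/L.

4.92 mg/L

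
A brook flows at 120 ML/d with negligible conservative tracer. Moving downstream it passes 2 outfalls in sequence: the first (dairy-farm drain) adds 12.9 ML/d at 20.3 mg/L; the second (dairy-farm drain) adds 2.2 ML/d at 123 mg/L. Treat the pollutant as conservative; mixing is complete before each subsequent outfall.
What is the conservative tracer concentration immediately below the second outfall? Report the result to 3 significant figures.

Outfall 1: combined Q = 132.9 ML/d; C = (120.0·0 + 12.90·20.30)/132.9 = 1.970 mg/L.
Outfall 2: combined Q = 135.1 ML/d; C = (132.9·1.970 + 2.200·123.0)/135.1 = 3.941 mg/L.

3.94 mg/L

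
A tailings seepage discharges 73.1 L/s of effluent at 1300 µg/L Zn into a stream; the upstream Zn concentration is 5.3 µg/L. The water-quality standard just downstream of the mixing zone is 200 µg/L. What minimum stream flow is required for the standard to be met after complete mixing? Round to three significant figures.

Set C_mix = 200: (Q·5.300 + 73.10·1300) / (Q + 73.10) = 200
→ Q = 73.10·(1300 − 200)/(200 − 5.300) = 413.0 L/s.

413 L/s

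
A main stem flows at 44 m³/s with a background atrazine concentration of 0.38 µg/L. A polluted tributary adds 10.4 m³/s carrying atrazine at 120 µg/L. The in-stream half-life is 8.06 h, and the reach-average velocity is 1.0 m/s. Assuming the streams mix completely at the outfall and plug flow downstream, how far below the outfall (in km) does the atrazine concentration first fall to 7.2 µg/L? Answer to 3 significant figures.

Conservation of mass: C = (44.00·0.3800 + 10.40·120.0) / 54.40 = 1265/54.40 = 23.25 µg/L.
Half-life 8.06 h → k = ln 2 / 8.06 = 0.08600 h⁻¹ = 2.064 d⁻¹.
Set 23.25·exp(−k·t) = 7.2 → t = ln(23.25/7.2)/k = 49070 s = 13.63 h.
Distance = v·t = 1.0·49070 = 49070 m = 49.07 km.

49.1 km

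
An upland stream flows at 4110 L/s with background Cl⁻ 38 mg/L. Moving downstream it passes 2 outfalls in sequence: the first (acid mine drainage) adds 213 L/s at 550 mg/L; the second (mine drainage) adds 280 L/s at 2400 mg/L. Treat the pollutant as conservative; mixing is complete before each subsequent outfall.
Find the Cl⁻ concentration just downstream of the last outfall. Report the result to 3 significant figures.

Outfall 1: combined Q = 4323 L/s; C = (4110·38.00 + 213.0·550.0)/4323 = 63.23 mg/L.
Outfall 2: combined Q = 4603 L/s; C = (4323·63.23 + 280.0·2400)/4603 = 205.4 mg/L.

205 mg/L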